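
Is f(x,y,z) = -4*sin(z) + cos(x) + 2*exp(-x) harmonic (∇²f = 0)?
No, ∇²f = 4*sin(z) - cos(x) + 2*exp(-x)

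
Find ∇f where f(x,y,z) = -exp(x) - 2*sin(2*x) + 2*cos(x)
(-exp(x) - 2*sin(x) - 4*cos(2*x), 0, 0)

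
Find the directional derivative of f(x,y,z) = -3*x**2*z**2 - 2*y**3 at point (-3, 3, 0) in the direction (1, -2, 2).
36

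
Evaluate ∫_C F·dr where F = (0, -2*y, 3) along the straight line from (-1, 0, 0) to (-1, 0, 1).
3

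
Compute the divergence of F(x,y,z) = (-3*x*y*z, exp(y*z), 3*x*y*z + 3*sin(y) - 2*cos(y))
3*x*y - 3*y*z + z*exp(y*z)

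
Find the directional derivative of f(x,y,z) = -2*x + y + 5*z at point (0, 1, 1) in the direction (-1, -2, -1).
-5*sqrt(6)/6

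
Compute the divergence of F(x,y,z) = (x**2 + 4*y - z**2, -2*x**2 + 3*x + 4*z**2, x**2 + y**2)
2*x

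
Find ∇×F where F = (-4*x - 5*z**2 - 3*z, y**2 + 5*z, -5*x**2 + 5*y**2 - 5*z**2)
(10*y - 5, 10*x - 10*z - 3, 0)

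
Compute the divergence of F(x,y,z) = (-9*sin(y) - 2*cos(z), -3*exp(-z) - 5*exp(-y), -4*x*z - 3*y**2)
-4*x + 5*exp(-y)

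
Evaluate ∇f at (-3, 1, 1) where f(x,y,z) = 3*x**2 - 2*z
(-18, 0, -2)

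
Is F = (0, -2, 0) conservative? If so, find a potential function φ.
Yes, F is conservative. φ = -2*y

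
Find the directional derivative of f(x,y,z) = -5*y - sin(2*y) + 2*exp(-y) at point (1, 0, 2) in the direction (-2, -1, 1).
3*sqrt(6)/2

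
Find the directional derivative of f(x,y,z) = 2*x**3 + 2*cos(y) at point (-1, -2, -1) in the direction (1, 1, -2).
sqrt(6)*(sin(2) + 3)/3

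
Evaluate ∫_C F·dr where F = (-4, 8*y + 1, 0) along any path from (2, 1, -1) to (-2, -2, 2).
25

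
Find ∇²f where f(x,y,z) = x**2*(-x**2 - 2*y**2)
-16*x**2 - 4*y**2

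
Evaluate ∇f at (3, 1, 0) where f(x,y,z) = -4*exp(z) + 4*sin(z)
(0, 0, 0)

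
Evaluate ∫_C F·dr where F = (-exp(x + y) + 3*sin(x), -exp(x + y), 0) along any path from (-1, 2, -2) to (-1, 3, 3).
E - exp(2)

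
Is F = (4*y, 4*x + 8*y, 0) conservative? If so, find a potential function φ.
Yes, F is conservative. φ = 4*y*(x + y)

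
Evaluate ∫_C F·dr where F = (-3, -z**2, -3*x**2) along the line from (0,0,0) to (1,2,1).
-14/3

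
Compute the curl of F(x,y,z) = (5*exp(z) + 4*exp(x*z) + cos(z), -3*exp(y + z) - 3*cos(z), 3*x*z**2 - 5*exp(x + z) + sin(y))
(3*exp(y + z) - 3*sin(z) + cos(y), 4*x*exp(x*z) - 3*z**2 + 5*exp(z) + 5*exp(x + z) - sin(z), 0)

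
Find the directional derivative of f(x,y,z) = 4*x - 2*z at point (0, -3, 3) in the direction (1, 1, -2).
4*sqrt(6)/3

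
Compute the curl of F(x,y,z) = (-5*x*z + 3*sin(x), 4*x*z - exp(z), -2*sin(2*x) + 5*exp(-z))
(-4*x + exp(z), -5*x + 4*cos(2*x), 4*z)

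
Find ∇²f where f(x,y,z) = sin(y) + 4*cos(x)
-sin(y) - 4*cos(x)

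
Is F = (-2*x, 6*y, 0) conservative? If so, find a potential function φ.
Yes, F is conservative. φ = -x**2 + 3*y**2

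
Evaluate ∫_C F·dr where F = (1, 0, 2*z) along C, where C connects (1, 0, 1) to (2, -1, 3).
9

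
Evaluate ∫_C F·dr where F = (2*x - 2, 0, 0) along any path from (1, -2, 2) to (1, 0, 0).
0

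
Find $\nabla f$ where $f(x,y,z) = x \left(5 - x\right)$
(5 - 2*x, 0, 0)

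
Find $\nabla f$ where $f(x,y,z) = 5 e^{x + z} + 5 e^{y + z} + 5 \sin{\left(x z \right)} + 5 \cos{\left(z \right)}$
(5*z*cos(x*z) + 5*exp(x + z), 5*exp(y + z), 5*x*cos(x*z) + 5*exp(x + z) + 5*exp(y + z) - 5*sin(z))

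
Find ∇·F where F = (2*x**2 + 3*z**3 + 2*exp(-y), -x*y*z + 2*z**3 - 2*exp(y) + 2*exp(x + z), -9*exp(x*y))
-x*z + 4*x - 2*exp(y)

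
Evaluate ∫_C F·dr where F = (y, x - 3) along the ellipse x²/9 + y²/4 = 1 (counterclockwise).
0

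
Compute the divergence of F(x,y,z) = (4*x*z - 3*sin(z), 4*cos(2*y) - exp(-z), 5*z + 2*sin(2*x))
4*z - 8*sin(2*y) + 5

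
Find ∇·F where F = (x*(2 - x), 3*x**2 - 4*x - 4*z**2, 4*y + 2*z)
4 - 2*x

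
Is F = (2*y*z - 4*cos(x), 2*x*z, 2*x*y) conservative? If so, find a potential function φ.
Yes, F is conservative. φ = 2*x*y*z - 4*sin(x)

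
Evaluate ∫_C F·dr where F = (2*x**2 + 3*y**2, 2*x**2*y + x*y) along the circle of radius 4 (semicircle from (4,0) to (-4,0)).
-896/3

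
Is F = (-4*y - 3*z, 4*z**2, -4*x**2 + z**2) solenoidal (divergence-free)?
No, ∇·F = 2*z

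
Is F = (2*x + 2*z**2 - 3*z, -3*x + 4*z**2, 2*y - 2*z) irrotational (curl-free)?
No, ∇×F = (2 - 8*z, 4*z - 3, -3)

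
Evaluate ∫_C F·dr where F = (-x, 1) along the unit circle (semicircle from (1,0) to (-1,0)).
0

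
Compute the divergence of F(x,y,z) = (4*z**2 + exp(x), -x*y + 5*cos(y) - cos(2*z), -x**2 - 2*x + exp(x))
-x + exp(x) - 5*sin(y)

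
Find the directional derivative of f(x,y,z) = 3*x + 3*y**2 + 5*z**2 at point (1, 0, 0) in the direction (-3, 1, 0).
-9*sqrt(10)/10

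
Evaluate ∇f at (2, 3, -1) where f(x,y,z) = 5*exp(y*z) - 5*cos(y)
(0, -5*exp(-3) + 5*sin(3), 15*exp(-3))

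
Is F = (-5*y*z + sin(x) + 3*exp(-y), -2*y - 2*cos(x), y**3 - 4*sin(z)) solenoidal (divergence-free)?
No, ∇·F = cos(x) - 4*cos(z) - 2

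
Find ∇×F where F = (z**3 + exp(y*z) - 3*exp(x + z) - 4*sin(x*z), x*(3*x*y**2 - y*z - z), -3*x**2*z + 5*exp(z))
(x*(y + 1), 6*x*z - 4*x*cos(x*z) + y*exp(y*z) + 3*z**2 - 3*exp(x + z), 6*x*y**2 - y*z - z*exp(y*z) - z)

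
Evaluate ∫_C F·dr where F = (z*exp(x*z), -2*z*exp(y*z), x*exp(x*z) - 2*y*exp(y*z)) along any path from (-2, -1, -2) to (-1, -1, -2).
-exp(4) + exp(2)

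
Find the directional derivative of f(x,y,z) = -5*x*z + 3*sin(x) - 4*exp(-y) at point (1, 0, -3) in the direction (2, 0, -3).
3*sqrt(13)*(2*cos(1) + 15)/13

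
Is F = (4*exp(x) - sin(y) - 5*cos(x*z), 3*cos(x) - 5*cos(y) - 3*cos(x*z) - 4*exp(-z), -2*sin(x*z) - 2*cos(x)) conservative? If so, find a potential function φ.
No, ∇×F = (-3*x*sin(x*z) - 4*exp(-z), 5*x*sin(x*z) + 2*z*cos(x*z) - 2*sin(x), 3*z*sin(x*z) - 3*sin(x) + cos(y)) ≠ 0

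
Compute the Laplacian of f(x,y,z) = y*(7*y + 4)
14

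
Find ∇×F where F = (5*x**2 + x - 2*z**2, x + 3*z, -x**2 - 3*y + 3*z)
(-6, 2*x - 4*z, 1)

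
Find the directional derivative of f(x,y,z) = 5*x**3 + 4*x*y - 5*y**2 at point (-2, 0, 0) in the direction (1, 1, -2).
26*sqrt(6)/3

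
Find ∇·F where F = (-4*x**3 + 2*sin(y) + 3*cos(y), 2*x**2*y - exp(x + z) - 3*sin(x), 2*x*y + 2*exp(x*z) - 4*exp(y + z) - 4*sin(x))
-10*x**2 + 2*x*exp(x*z) - 4*exp(y + z)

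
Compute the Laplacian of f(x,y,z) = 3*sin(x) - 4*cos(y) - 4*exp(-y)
-3*sin(x) + 4*cos(y) - 4*exp(-y)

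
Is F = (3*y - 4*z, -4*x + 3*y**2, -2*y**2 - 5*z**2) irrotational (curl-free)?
No, ∇×F = (-4*y, -4, -7)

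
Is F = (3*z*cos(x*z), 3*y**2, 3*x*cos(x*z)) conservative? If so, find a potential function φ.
Yes, F is conservative. φ = y**3 + 3*sin(x*z)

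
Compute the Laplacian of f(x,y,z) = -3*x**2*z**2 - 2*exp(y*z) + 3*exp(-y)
-6*x**2 - 2*y**2*exp(y*z) - 2*z**2*exp(y*z) - 6*z**2 + 3*exp(-y)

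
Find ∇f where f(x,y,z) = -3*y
(0, -3, 0)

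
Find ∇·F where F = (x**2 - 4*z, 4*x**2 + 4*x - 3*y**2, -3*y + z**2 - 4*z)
2*x - 6*y + 2*z - 4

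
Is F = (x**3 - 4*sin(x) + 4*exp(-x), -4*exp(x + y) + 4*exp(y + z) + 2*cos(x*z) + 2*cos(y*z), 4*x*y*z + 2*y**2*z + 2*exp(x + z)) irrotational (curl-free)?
No, ∇×F = (4*x*z + 2*x*sin(x*z) + 4*y*z + 2*y*sin(y*z) - 4*exp(y + z), -4*y*z - 2*exp(x + z), -2*z*sin(x*z) - 4*exp(x + y))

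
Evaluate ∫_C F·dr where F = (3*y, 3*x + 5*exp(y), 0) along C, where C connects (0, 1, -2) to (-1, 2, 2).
-5*E - 6 + 5*exp(2)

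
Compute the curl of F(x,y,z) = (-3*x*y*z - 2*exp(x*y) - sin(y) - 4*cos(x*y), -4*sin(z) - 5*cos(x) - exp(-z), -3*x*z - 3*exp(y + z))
(-3*exp(y + z) + 4*cos(z) - exp(-z), -3*x*y + 3*z, 3*x*z + 2*x*exp(x*y) - 4*x*sin(x*y) + 5*sin(x) + cos(y))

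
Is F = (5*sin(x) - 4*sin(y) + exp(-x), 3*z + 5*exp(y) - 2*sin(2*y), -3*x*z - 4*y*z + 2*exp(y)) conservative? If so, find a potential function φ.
No, ∇×F = (-4*z + 2*exp(y) - 3, 3*z, 4*cos(y)) ≠ 0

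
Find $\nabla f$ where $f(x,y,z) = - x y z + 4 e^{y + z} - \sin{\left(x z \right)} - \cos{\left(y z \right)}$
(-z*(y + cos(x*z)), -x*z + z*sin(y*z) + 4*exp(y + z), -x*y - x*cos(x*z) + y*sin(y*z) + 4*exp(y + z))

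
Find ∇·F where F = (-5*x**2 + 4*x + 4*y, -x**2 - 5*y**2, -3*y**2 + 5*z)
-10*x - 10*y + 9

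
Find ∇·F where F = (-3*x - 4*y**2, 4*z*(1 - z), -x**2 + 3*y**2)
-3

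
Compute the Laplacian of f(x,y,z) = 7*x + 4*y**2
8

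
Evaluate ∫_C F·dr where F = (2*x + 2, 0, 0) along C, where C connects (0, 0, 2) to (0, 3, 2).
0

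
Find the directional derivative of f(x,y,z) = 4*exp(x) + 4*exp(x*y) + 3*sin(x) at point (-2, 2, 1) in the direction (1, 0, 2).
sqrt(5)*(3*exp(4)*cos(2) + 8 + 4*exp(2))*exp(-4)/5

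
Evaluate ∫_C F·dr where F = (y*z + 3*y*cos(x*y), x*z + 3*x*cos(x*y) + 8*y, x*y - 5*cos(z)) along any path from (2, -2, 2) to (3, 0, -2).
-8 + 3*sin(4) + 10*sin(2)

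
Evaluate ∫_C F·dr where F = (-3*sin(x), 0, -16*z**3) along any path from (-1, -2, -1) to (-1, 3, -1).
0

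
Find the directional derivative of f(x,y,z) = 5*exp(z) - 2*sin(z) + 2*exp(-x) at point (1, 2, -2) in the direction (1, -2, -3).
sqrt(14)*(6*exp(2)*cos(2) - 15 - 2*E)*exp(-2)/14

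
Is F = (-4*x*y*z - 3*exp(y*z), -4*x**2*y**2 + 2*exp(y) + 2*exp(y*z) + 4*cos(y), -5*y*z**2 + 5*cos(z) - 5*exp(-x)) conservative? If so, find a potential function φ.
No, ∇×F = (-2*y*exp(y*z) - 5*z**2, -4*x*y - 3*y*exp(y*z) - 5*exp(-x), -8*x*y**2 + 4*x*z + 3*z*exp(y*z)) ≠ 0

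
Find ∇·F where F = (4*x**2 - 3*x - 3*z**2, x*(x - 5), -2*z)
8*x - 5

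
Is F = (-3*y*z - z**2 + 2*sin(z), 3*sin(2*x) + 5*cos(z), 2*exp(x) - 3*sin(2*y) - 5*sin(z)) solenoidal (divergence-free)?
No, ∇·F = -5*cos(z)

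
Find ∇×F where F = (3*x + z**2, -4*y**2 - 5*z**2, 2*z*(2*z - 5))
(10*z, 2*z, 0)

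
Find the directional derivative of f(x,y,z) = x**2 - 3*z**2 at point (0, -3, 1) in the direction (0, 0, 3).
-6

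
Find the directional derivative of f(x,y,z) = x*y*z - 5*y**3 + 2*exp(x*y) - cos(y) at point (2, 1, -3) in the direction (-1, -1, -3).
sqrt(11)*(-6*exp(2) - sin(1) + 18)/11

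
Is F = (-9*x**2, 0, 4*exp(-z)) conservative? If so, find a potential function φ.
Yes, F is conservative. φ = -3*x**3 - 4*exp(-z)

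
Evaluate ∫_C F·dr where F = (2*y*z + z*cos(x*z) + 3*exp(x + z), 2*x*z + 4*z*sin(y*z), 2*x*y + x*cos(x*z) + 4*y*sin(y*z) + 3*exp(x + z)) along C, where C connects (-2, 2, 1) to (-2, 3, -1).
4*cos(2) - 3*exp(-1) + 3*exp(-3) + 2*sin(2) - 4*cos(3) + 20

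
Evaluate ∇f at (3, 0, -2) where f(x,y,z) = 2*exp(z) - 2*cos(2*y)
(0, 0, 2*exp(-2))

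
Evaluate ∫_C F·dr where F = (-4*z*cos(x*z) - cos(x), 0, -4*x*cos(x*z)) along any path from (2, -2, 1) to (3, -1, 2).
-sin(3) - 4*sin(6) + 5*sin(2)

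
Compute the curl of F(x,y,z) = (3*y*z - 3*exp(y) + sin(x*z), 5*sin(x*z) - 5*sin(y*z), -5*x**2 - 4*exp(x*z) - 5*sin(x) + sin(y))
(-5*x*cos(x*z) + 5*y*cos(y*z) + cos(y), x*cos(x*z) + 10*x + 3*y + 4*z*exp(x*z) + 5*cos(x), 5*z*cos(x*z) - 3*z + 3*exp(y))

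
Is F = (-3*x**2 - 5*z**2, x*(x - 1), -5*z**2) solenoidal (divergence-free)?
No, ∇·F = -6*x - 10*z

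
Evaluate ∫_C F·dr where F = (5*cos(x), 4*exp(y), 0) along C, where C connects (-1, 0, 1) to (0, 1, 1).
-4 + 5*sin(1) + 4*E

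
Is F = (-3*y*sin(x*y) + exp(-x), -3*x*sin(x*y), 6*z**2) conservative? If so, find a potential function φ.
Yes, F is conservative. φ = 2*z**3 + 3*cos(x*y) - exp(-x)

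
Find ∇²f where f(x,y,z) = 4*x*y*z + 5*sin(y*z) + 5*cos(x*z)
-5*x**2*cos(x*z) - 5*y**2*sin(y*z) - 5*z**2*sin(y*z) - 5*z**2*cos(x*z)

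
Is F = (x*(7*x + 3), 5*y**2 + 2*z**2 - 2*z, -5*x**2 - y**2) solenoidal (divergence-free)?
No, ∇·F = 14*x + 10*y + 3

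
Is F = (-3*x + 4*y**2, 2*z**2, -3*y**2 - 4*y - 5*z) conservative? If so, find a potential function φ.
No, ∇×F = (-6*y - 4*z - 4, 0, -8*y) ≠ 0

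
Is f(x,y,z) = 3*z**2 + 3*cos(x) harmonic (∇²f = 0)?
No, ∇²f = 6 - 3*cos(x)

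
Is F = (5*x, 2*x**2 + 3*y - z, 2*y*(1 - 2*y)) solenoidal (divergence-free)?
No, ∇·F = 8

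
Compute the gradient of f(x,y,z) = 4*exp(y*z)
(0, 4*z*exp(y*z), 4*y*exp(y*z))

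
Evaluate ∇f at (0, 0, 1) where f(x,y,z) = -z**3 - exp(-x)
(1, 0, -3)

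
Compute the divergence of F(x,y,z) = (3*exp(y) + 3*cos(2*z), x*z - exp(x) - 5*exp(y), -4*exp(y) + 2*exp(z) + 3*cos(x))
-5*exp(y) + 2*exp(z)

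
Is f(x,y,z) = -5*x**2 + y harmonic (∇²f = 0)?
No, ∇²f = -10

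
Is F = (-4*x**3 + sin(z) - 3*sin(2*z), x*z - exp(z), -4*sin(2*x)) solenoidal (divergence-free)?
No, ∇·F = -12*x**2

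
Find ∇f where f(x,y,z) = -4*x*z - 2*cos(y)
(-4*z, 2*sin(y), -4*x)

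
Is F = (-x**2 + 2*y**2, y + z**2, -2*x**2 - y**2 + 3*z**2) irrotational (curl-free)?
No, ∇×F = (-2*y - 2*z, 4*x, -4*y)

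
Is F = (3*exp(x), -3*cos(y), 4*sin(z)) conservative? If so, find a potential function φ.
Yes, F is conservative. φ = 3*exp(x) - 3*sin(y) - 4*cos(z)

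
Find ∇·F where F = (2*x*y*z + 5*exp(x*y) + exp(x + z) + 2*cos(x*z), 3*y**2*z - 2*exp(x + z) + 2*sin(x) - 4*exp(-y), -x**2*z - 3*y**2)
-x**2 + 8*y*z + 5*y*exp(x*y) - 2*z*sin(x*z) + exp(x + z) + 4*exp(-y)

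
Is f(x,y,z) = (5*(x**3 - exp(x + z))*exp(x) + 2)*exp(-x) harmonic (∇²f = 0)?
No, ∇²f = 30*x - 10*exp(x + z) + 2*exp(-x)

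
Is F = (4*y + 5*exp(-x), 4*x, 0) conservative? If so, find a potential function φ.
Yes, F is conservative. φ = 4*x*y - 5*exp(-x)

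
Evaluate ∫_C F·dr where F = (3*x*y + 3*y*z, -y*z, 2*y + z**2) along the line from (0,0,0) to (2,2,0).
8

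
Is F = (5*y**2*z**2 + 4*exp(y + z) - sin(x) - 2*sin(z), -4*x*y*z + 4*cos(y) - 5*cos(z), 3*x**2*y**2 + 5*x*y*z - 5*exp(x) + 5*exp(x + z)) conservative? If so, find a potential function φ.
No, ∇×F = (6*x**2*y + 4*x*y + 5*x*z - 5*sin(z), -6*x*y**2 + 10*y**2*z - 5*y*z + 5*exp(x) - 5*exp(x + z) + 4*exp(y + z) - 2*cos(z), -10*y*z**2 - 4*y*z - 4*exp(y + z)) ≠ 0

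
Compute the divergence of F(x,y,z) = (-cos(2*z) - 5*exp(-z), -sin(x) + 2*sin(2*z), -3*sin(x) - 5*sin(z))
-5*cos(z)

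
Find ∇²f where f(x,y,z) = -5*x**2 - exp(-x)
-10 - exp(-x)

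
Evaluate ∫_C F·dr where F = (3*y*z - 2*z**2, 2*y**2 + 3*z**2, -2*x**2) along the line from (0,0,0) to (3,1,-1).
8/3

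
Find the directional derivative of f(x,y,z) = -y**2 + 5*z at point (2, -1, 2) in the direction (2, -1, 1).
sqrt(6)/2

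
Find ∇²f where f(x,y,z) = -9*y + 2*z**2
4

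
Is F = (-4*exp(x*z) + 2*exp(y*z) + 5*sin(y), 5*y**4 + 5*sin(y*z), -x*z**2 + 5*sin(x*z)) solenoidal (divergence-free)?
No, ∇·F = -2*x*z + 5*x*cos(x*z) + 20*y**3 - 4*z*exp(x*z) + 5*z*cos(y*z)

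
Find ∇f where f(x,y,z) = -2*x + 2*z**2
(-2, 0, 4*z)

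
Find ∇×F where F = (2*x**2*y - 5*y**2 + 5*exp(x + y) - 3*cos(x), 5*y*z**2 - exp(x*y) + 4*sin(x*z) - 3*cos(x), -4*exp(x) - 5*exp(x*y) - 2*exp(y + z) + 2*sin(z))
(-5*x*exp(x*y) - 4*x*cos(x*z) - 10*y*z - 2*exp(y + z), 5*y*exp(x*y) + 4*exp(x), -2*x**2 - y*exp(x*y) + 10*y + 4*z*cos(x*z) - 5*exp(x + y) + 3*sin(x))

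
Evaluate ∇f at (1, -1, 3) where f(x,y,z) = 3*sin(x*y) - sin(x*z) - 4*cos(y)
(-3*cos(1) - 3*cos(3), -4*sin(1) + 3*cos(1), -cos(3))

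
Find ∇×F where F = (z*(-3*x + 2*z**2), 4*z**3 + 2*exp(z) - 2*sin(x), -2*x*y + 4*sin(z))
(-2*x - 12*z**2 - 2*exp(z), -3*x + 2*y + 6*z**2, -2*cos(x))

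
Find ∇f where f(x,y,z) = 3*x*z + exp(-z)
(3*z, 0, 3*x - exp(-z))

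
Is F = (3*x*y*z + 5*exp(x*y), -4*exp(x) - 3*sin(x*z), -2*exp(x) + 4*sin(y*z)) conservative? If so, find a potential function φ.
No, ∇×F = (3*x*cos(x*z) + 4*z*cos(y*z), 3*x*y + 2*exp(x), -3*x*z - 5*x*exp(x*y) - 3*z*cos(x*z) - 4*exp(x)) ≠ 0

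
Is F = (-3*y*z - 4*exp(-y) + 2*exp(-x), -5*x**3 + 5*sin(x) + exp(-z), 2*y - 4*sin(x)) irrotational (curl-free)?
No, ∇×F = (2 + exp(-z), -3*y + 4*cos(x), -15*x**2 + 3*z + 5*cos(x) - 4*exp(-y))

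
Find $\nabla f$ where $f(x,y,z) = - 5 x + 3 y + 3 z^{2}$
(-5, 3, 6*z)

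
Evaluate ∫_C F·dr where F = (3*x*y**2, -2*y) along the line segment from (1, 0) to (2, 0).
0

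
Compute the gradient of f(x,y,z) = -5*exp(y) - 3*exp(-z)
(0, -5*exp(y), 3*exp(-z))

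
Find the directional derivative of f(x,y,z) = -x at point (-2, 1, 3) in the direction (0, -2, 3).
0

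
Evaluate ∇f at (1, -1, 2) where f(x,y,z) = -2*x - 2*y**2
(-2, 4, 0)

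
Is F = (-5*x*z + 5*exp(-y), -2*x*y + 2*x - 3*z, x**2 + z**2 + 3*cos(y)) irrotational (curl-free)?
No, ∇×F = (3 - 3*sin(y), -7*x, -2*y + 2 + 5*exp(-y))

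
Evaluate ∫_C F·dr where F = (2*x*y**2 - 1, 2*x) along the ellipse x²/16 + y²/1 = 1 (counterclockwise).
8*pi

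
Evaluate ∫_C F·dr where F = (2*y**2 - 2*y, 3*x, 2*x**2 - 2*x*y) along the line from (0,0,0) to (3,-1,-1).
-15/2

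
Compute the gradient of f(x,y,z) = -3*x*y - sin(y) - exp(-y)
(-3*y, -3*x - cos(y) + exp(-y), 0)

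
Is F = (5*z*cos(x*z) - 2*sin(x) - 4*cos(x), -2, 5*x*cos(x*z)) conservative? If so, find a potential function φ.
Yes, F is conservative. φ = -2*y - 4*sin(x) + 5*sin(x*z) + 2*cos(x)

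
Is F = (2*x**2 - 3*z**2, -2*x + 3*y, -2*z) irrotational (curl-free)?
No, ∇×F = (0, -6*z, -2)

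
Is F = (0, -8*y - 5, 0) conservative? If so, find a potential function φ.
Yes, F is conservative. φ = y*(-4*y - 5)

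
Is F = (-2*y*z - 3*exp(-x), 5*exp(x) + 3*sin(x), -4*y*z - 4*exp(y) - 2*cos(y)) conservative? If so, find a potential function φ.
No, ∇×F = (-4*z - 4*exp(y) + 2*sin(y), -2*y, 2*z + 5*exp(x) + 3*cos(x)) ≠ 0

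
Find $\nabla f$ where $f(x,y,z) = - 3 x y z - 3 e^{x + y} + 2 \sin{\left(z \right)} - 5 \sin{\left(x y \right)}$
(-3*y*z - 5*y*cos(x*y) - 3*exp(x + y), -3*x*z - 5*x*cos(x*y) - 3*exp(x + y), -3*x*y + 2*cos(z))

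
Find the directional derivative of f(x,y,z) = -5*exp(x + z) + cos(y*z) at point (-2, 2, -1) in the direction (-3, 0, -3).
sqrt(2)*(-exp(3)*sin(2) + 5)*exp(-3)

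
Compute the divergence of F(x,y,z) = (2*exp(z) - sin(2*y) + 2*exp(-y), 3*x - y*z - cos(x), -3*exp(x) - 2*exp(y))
-z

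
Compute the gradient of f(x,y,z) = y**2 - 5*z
(0, 2*y, -5)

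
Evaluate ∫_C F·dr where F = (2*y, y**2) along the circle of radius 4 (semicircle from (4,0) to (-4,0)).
-16*pi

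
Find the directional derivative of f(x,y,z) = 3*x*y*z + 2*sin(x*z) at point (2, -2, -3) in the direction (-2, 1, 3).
3*sqrt(14)*(-15 + 4*cos(6))/7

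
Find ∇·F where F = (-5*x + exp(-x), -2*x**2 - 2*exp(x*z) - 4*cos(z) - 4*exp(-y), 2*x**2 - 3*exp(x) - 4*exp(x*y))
-5 + 4*exp(-y) - exp(-x)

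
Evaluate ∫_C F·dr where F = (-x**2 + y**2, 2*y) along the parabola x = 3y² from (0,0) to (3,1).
-13/2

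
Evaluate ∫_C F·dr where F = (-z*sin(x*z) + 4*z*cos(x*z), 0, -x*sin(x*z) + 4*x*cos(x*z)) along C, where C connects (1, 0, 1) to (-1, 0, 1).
-8*sin(1)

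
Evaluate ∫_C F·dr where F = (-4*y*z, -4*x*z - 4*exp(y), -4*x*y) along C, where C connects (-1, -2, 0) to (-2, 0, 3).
-4 + 4*exp(-2)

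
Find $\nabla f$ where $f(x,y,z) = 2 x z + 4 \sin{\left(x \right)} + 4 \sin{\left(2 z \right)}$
(2*z + 4*cos(x), 0, 2*x + 8*cos(2*z))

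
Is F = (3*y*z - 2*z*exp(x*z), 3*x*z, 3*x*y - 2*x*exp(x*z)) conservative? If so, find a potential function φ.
Yes, F is conservative. φ = 3*x*y*z - 2*exp(x*z)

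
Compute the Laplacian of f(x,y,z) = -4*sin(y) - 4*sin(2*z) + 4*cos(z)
4*sin(y) + 16*sin(2*z) - 4*cos(z)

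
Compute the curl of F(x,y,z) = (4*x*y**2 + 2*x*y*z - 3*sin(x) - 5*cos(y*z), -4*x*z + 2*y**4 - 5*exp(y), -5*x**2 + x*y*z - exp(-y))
(x*z + 4*x + exp(-y), 2*x*y + 10*x - y*z + 5*y*sin(y*z), -8*x*y - 2*x*z - 5*z*sin(y*z) - 4*z)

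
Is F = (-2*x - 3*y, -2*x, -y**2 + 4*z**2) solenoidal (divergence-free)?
No, ∇·F = 8*z - 2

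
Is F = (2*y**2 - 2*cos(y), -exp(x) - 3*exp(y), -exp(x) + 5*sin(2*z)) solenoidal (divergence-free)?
No, ∇·F = -3*exp(y) + 10*cos(2*z)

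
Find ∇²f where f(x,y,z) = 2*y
0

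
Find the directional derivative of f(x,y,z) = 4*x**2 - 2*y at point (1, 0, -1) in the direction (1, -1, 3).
10*sqrt(11)/11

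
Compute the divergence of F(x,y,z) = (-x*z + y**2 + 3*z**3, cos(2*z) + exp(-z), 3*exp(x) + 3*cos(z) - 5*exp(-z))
-z - 3*sin(z) + 5*exp(-z)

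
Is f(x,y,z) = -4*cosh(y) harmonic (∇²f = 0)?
No, ∇²f = -4*cosh(y)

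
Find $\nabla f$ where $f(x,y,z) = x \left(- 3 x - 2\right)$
(-6*x - 2, 0, 0)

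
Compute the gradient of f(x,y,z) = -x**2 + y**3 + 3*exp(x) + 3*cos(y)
(-2*x + 3*exp(x), 3*y**2 - 3*sin(y), 0)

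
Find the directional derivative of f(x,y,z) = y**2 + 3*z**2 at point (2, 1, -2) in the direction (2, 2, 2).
-10*sqrt(3)/3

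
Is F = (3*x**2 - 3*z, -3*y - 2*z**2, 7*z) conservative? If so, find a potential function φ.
No, ∇×F = (4*z, -3, 0) ≠ 0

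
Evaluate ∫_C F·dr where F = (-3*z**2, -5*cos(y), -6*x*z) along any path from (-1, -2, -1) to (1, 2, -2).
-15 - 10*sin(2)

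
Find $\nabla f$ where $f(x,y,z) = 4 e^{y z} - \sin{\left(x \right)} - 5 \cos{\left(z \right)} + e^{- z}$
(-cos(x), 4*z*exp(y*z), 4*y*exp(y*z) + 5*sin(z) - exp(-z))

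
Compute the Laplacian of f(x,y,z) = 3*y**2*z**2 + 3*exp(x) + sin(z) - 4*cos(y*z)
4*y**2*cos(y*z) + 6*y**2 + z**2*(4*cos(y*z) + 6) + 3*exp(x) - sin(z)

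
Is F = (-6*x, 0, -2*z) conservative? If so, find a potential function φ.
Yes, F is conservative. φ = -3*x**2 - z**2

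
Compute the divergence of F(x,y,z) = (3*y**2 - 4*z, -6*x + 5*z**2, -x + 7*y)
0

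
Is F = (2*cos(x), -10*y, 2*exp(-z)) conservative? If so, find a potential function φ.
Yes, F is conservative. φ = -5*y**2 + 2*sin(x) - 2*exp(-z)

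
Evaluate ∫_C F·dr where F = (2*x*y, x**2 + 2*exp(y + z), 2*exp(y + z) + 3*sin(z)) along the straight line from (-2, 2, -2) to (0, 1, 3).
-10 + 3*cos(2) - 3*cos(3) + 2*exp(4)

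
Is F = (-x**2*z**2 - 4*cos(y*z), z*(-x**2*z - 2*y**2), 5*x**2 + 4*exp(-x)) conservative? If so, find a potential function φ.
No, ∇×F = (2*x**2*z + 2*y**2, -2*x**2*z - 10*x + 4*y*sin(y*z) + 4*exp(-x), -2*z*(x*z + 2*sin(y*z))) ≠ 0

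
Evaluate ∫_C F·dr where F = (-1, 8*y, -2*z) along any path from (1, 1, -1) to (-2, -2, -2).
12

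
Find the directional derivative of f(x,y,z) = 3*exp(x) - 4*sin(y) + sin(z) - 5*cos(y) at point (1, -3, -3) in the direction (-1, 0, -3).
-3*sqrt(10)*(cos(3) + E)/10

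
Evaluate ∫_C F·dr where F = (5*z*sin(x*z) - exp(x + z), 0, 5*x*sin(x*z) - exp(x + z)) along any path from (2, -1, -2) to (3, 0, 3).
-exp(6) + 5*cos(4) + 1 - 5*cos(9)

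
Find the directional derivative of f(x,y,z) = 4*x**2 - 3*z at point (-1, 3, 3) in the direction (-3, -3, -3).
11*sqrt(3)/3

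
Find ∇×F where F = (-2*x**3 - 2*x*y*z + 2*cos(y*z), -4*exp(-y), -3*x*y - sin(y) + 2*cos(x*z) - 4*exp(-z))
(-3*x - cos(y), -2*x*y - 2*y*sin(y*z) + 3*y + 2*z*sin(x*z), 2*z*(x + sin(y*z)))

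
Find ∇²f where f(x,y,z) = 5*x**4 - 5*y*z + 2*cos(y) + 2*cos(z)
60*x**2 - 2*cos(y) - 2*cos(z)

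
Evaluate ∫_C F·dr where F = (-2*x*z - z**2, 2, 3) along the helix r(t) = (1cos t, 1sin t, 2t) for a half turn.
-16 + 5*pi + 4*pi**2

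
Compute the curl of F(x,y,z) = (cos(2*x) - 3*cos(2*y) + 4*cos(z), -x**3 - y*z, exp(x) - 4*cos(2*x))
(y, -exp(x) - 8*sin(2*x) - 4*sin(z), -3*x**2 - 6*sin(2*y))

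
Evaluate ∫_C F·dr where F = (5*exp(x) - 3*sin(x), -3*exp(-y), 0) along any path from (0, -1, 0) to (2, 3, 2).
-3*E - 8 + 3*cos(2) + 3*exp(-3) + 5*exp(2)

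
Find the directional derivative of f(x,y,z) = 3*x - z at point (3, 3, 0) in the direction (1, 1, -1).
4*sqrt(3)/3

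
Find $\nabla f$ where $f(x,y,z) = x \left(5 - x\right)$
(5 - 2*x, 0, 0)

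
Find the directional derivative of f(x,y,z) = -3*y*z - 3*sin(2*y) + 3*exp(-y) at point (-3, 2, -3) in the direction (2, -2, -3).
6*sqrt(17)*(2*exp(2)*cos(4) + 1)*exp(-2)/17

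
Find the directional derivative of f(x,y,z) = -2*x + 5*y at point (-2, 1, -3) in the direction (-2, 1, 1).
3*sqrt(6)/2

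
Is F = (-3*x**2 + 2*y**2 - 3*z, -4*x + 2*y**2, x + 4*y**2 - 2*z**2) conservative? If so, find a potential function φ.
No, ∇×F = (8*y, -4, -4*y - 4) ≠ 0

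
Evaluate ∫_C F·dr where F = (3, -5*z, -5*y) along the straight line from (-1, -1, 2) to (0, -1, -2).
-17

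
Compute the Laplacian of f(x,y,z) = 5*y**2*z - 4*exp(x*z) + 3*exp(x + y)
-4*x**2*exp(x*z) - 4*z**2*exp(x*z) + 10*z + 6*exp(x + y)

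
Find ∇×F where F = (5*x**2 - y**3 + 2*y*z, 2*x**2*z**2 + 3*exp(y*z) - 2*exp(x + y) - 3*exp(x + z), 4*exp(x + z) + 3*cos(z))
(-4*x**2*z - 3*y*exp(y*z) + 3*exp(x + z), 2*y - 4*exp(x + z), 4*x*z**2 + 3*y**2 - 2*z - 2*exp(x + y) - 3*exp(x + z))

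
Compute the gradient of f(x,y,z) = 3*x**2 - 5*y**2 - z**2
(6*x, -10*y, -2*z)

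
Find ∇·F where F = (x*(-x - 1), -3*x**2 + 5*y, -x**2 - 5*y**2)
4 - 2*x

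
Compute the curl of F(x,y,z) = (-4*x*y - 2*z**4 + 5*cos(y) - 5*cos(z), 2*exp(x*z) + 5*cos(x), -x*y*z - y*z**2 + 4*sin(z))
(-x*z - 2*x*exp(x*z) - z**2, y*z - 8*z**3 + 5*sin(z), 4*x + 2*z*exp(x*z) - 5*sin(x) + 5*sin(y))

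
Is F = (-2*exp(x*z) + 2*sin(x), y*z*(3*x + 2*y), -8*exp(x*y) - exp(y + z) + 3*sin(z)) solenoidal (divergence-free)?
No, ∇·F = 3*x*z + 4*y*z - 2*z*exp(x*z) - exp(y + z) + 2*cos(x) + 3*cos(z)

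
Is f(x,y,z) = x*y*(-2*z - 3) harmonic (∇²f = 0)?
Yes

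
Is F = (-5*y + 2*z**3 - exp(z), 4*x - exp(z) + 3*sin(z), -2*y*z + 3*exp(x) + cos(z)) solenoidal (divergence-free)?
No, ∇·F = -2*y - sin(z)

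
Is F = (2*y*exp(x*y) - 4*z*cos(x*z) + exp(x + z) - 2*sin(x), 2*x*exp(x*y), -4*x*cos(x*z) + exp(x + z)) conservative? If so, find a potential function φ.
Yes, F is conservative. φ = 2*exp(x*y) + exp(x + z) - 4*sin(x*z) + 2*cos(x)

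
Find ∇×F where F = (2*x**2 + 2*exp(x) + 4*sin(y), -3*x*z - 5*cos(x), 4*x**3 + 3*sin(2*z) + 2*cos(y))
(3*x - 2*sin(y), -12*x**2, -3*z + 5*sin(x) - 4*cos(y))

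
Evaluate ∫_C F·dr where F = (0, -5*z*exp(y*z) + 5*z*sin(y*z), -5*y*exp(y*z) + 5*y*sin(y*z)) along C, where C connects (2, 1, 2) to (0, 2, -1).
10*sinh(2)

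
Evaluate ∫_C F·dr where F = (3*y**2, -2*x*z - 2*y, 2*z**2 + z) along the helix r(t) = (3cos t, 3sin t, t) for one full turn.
16*pi**2*(-3 + pi)/3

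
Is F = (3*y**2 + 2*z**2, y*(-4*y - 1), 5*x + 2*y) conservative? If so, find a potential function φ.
No, ∇×F = (2, 4*z - 5, -6*y) ≠ 0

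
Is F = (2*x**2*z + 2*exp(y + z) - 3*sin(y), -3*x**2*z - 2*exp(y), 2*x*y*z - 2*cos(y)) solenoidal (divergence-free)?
No, ∇·F = 2*x*y + 4*x*z - 2*exp(y)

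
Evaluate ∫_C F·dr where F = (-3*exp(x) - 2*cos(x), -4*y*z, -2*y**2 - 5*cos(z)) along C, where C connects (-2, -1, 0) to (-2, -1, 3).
-6 - 5*sin(3)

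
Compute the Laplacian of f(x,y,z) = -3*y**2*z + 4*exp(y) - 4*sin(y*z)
4*y**2*sin(y*z) + 4*z**2*sin(y*z) - 6*z + 4*exp(y)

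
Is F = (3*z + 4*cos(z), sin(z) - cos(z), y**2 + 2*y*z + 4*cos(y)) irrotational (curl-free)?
No, ∇×F = (2*y + 2*z - 4*sin(y) - sqrt(2)*sin(z + pi/4), 3 - 4*sin(z), 0)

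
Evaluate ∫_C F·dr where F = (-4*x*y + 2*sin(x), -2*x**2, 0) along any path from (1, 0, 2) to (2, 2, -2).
-16 - 2*cos(2) + 2*cos(1)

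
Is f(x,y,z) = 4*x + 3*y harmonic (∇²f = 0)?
Yes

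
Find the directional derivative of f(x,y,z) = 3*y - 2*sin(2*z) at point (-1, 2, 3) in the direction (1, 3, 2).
sqrt(14)*(9 - 8*cos(6))/14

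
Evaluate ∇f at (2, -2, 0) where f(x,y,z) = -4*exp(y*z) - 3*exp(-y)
(0, 3*exp(2), 8)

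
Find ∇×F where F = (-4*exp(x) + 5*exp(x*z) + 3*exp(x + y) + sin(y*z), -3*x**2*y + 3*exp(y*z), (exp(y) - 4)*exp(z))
(-3*y*exp(y*z) + exp(y + z), 5*x*exp(x*z) + y*cos(y*z), -6*x*y - z*cos(y*z) - 3*exp(x + y))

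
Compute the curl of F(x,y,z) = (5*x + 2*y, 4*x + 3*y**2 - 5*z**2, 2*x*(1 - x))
(10*z, 4*x - 2, 2)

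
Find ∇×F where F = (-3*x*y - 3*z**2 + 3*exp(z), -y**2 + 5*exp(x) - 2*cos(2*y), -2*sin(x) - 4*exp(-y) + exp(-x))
(4*exp(-y), -6*z + 3*exp(z) + 2*cos(x) + exp(-x), 3*x + 5*exp(x))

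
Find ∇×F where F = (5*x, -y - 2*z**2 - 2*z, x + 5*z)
(4*z + 2, -1, 0)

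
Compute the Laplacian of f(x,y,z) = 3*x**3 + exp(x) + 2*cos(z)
18*x + exp(x) - 2*cos(z)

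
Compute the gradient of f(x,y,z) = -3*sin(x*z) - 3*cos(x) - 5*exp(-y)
(-3*z*cos(x*z) + 3*sin(x), 5*exp(-y), -3*x*cos(x*z))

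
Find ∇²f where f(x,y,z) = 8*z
0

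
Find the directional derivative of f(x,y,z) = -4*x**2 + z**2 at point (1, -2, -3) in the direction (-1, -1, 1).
2*sqrt(3)/3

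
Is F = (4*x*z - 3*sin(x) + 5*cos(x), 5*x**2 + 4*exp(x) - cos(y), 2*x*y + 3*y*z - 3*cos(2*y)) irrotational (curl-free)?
No, ∇×F = (2*x + 3*z + 6*sin(2*y), 4*x - 2*y, 10*x + 4*exp(x))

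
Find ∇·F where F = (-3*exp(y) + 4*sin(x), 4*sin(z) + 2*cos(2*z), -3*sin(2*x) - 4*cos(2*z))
8*sin(2*z) + 4*cos(x)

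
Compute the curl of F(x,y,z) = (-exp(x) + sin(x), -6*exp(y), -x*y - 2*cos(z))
(-x, y, 0)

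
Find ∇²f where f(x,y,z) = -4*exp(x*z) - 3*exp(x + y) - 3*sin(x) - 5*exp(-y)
-4*x**2*exp(x*z) - 4*z**2*exp(x*z) - 6*exp(x + y) + 3*sin(x) - 5*exp(-y)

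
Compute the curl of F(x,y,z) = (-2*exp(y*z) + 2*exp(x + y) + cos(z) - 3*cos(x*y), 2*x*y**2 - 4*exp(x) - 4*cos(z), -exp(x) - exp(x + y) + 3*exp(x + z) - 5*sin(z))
(-exp(x + y) - 4*sin(z), -2*y*exp(y*z) + exp(x) + exp(x + y) - 3*exp(x + z) - sin(z), -3*x*sin(x*y) + 2*y**2 + 2*z*exp(y*z) - 4*exp(x) - 2*exp(x + y))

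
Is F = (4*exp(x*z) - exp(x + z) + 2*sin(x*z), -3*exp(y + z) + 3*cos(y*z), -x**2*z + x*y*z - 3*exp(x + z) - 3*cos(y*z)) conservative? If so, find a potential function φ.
No, ∇×F = (x*z + 3*y*sin(y*z) + 3*z*sin(y*z) + 3*exp(y + z), 2*x*z + 4*x*exp(x*z) + 2*x*cos(x*z) - y*z + 2*exp(x + z), 0) ≠ 0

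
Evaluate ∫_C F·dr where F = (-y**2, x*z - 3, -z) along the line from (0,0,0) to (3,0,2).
-2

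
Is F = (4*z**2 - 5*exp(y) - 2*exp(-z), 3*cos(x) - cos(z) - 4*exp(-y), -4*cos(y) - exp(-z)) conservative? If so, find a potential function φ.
No, ∇×F = (4*sin(y) - sin(z), 8*z + 2*exp(-z), 5*exp(y) - 3*sin(x)) ≠ 0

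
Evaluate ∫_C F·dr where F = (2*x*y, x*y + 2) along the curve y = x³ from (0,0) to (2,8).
2928/35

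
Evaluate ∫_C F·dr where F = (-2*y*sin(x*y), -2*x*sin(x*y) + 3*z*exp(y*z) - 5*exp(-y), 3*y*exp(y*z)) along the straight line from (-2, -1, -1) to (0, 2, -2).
-8*E + 3*exp(-4) + 5*exp(-2) - 2*cos(2) + 2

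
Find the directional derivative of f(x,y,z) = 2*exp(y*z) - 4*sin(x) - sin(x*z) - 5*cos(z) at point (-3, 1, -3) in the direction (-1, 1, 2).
sqrt(6)*(4*exp(3)*cos(3) + 3*exp(3)*cos(9) - 10*exp(3)*sin(3) - 2)*exp(-3)/6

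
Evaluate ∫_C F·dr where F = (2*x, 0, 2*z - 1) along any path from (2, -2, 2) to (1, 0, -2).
1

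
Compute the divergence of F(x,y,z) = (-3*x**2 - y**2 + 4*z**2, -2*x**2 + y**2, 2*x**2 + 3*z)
-6*x + 2*y + 3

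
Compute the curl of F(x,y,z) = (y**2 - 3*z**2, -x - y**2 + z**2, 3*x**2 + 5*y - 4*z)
(5 - 2*z, -6*x - 6*z, -2*y - 1)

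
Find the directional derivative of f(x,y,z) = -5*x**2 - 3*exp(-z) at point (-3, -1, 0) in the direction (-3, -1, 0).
-9*sqrt(10)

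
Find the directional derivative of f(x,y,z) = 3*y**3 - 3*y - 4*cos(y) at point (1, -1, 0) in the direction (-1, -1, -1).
sqrt(3)*(-2 + 4*sin(1)/3)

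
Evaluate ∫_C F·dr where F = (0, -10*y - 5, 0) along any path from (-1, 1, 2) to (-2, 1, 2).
0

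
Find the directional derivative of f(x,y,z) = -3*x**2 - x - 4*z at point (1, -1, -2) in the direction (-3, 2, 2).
13*sqrt(17)/17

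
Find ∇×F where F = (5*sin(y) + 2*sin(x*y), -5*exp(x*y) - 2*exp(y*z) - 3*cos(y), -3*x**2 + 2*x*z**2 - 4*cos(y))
(2*y*exp(y*z) + 4*sin(y), 6*x - 2*z**2, -2*x*cos(x*y) - 5*y*exp(x*y) - 5*cos(y))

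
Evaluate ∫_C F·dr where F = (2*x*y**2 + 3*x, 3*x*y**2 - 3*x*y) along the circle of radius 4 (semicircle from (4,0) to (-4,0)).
-128 + 96*pi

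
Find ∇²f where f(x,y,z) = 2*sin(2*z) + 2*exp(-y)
-8*sin(2*z) + 2*exp(-y)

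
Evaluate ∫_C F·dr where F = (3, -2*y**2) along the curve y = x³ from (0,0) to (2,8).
-1006/3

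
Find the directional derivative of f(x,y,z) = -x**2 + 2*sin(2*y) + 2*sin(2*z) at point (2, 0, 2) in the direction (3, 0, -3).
-2*sqrt(2)*(cos(4) + 1)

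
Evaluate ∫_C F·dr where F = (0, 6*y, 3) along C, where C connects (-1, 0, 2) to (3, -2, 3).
15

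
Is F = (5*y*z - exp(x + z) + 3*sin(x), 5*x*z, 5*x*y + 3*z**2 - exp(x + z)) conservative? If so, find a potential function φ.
Yes, F is conservative. φ = 5*x*y*z + z**3 - exp(x + z) - 3*cos(x)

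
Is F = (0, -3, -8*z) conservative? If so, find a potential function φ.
Yes, F is conservative. φ = -3*y - 4*z**2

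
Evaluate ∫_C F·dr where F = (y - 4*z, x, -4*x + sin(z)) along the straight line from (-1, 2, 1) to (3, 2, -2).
-cos(2) + cos(1) + 28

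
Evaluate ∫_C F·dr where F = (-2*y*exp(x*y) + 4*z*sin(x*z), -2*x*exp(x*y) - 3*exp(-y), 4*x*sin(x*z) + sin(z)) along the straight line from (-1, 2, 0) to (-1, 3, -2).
-exp(-2) + exp(-3) - 5*cos(2) + 5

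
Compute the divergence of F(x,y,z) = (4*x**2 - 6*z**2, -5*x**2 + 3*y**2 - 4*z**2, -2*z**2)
8*x + 6*y - 4*z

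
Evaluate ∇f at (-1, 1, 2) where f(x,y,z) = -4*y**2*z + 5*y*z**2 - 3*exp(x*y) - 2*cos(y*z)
(-3*exp(-1), 3*exp(-1) + 4*sin(2) + 4, 2*sin(2) + 16)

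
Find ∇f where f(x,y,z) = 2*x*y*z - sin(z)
(2*y*z, 2*x*z, 2*x*y - cos(z))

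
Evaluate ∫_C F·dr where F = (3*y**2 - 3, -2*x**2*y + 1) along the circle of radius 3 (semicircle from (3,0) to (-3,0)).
-90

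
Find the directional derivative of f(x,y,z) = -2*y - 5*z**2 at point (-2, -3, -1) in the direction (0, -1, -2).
-18*sqrt(5)/5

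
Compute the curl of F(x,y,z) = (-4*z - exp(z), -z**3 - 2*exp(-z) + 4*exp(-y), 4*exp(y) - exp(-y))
(3*z**2 + 4*exp(y) - 2*exp(-z) + exp(-y), -exp(z) - 4, 0)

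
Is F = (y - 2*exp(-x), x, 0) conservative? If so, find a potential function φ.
Yes, F is conservative. φ = x*y + 2*exp(-x)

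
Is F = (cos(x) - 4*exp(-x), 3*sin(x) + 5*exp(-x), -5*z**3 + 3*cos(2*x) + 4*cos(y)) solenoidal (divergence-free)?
No, ∇·F = -15*z**2 - sin(x) + 4*exp(-x)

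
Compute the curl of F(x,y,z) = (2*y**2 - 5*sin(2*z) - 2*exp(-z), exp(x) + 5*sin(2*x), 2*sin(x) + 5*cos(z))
(0, -2*cos(x) - 10*cos(2*z) + 2*exp(-z), -4*y + exp(x) + 10*cos(2*x))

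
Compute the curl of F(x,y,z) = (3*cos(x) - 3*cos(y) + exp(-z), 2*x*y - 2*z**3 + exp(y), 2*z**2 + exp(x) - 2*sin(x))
(6*z**2, -exp(x) + 2*cos(x) - exp(-z), 2*y - 3*sin(y))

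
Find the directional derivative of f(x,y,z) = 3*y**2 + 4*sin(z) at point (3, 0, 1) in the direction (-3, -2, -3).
-6*sqrt(22)*cos(1)/11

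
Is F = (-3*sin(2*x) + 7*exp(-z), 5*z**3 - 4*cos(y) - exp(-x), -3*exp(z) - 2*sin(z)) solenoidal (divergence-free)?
No, ∇·F = -3*exp(z) + 4*sin(y) - 6*cos(2*x) - 2*cos(z)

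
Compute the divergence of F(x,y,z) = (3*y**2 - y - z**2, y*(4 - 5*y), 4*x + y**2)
4 - 10*y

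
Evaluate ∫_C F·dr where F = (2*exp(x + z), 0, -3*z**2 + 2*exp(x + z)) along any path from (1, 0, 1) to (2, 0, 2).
-2*exp(2) - 7 + 2*exp(4)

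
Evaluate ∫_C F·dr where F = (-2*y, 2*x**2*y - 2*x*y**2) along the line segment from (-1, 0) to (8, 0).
0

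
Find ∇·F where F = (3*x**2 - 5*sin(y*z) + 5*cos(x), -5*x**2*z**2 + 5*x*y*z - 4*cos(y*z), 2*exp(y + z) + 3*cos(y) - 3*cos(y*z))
5*x*z + 6*x + 3*y*sin(y*z) + 4*z*sin(y*z) + 2*exp(y + z) - 5*sin(x)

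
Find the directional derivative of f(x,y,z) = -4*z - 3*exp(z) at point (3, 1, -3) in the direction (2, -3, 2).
2*sqrt(17)*(-4*exp(3) - 3)*exp(-3)/17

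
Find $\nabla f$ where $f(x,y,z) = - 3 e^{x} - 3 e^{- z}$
(-3*exp(x), 0, 3*exp(-z))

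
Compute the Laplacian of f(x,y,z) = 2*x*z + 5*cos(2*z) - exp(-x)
-20*cos(2*z) - exp(-x)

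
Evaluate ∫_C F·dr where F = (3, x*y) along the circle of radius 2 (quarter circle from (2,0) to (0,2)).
-10/3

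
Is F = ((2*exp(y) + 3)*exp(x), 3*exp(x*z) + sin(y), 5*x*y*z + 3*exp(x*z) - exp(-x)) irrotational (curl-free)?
No, ∇×F = (x*(5*z - 3*exp(x*z)), -5*y*z - 3*z*exp(x*z) - exp(-x), 3*z*exp(x*z) - 2*exp(x + y))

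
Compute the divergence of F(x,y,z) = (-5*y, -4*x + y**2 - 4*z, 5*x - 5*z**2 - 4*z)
2*y - 10*z - 4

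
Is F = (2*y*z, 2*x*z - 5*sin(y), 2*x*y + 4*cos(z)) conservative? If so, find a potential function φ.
Yes, F is conservative. φ = 2*x*y*z + 4*sin(z) + 5*cos(y)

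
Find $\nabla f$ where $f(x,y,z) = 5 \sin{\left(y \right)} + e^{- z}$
(0, 5*cos(y), -exp(-z))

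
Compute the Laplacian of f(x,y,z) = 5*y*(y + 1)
10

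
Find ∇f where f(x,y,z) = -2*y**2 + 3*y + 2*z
(0, 3 - 4*y, 2)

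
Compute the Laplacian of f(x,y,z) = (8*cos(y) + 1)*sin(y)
-(32*cos(y) + 1)*sin(y)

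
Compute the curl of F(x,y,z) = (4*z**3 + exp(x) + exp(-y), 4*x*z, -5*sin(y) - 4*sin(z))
(-4*x - 5*cos(y), 12*z**2, 4*z + exp(-y))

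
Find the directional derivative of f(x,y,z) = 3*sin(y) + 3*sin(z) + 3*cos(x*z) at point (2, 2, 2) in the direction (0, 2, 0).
3*cos(2)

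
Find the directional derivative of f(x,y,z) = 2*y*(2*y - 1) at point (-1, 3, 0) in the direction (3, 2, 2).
44*sqrt(17)/17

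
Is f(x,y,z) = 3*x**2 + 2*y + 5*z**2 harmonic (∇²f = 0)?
No, ∇²f = 16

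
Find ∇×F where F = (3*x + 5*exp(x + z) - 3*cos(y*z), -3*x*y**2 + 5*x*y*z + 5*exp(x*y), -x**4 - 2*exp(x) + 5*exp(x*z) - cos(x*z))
(-5*x*y, 4*x**3 + 3*y*sin(y*z) - 5*z*exp(x*z) - z*sin(x*z) + 2*exp(x) + 5*exp(x + z), -3*y**2 + 5*y*z + 5*y*exp(x*y) - 3*z*sin(y*z))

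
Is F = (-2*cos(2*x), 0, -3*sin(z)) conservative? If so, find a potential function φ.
Yes, F is conservative. φ = -sin(2*x) + 3*cos(z)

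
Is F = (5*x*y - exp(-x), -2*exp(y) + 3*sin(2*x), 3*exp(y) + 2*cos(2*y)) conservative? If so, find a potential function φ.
No, ∇×F = (3*exp(y) - 4*sin(2*y), 0, -5*x + 6*cos(2*x)) ≠ 0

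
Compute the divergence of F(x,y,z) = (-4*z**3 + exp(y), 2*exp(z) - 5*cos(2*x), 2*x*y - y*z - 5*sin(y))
-y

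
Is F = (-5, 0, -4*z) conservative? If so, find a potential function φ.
Yes, F is conservative. φ = -5*x - 2*z**2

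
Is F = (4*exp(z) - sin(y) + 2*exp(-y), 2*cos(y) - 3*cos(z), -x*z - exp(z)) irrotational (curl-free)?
No, ∇×F = (-3*sin(z), z + 4*exp(z), cos(y) + 2*exp(-y))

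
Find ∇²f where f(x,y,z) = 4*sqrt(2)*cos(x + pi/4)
-4*sqrt(2)*cos(x + pi/4)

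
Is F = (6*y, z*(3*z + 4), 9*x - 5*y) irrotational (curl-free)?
No, ∇×F = (-6*z - 9, -9, -6)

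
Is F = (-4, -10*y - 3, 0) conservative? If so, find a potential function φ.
Yes, F is conservative. φ = -4*x - 5*y**2 - 3*y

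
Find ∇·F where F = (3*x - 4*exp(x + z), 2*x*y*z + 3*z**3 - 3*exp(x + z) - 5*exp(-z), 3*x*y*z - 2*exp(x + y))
3*x*y + 2*x*z - 4*exp(x + z) + 3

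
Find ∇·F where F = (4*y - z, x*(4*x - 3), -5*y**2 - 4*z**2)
-8*z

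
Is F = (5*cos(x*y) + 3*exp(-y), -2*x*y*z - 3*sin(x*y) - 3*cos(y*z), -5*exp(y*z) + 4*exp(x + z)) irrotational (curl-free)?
No, ∇×F = (2*x*y - 3*y*sin(y*z) - 5*z*exp(y*z), -4*exp(x + z), 5*x*sin(x*y) - 2*y*z - 3*y*cos(x*y) + 3*exp(-y))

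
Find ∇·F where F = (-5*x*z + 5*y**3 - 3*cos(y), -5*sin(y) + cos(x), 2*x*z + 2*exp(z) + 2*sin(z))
2*x - 5*z + 2*exp(z) - 5*cos(y) + 2*cos(z)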